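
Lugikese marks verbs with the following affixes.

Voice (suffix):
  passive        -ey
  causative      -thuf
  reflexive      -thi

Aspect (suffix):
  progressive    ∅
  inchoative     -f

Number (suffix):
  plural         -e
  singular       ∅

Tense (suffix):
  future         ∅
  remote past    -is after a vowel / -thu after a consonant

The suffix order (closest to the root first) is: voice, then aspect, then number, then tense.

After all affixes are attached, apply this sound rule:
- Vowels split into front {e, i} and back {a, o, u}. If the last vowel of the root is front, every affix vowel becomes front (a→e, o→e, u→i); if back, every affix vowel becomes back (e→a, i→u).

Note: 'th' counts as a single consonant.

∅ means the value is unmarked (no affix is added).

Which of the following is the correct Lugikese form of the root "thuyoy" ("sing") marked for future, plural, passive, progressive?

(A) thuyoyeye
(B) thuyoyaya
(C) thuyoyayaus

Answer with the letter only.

B

Attach voice passive -ey → thuyoyey.
aspect = progressive: zero marking, form stays thuyoyey.
Attach number plural -e → thuyoyeye.
tense = future: zero marking, form stays thuyoyeye.
Apply vowel harmony: thuyoyeye → thuyoyaya.
So the correct form is thuyoyaya, option (B).
(A) thuyoyeye is wrong: it fails to apply the sound rule(s).
(C) thuyoyayaus is wrong: it uses remote past instead of future for tense.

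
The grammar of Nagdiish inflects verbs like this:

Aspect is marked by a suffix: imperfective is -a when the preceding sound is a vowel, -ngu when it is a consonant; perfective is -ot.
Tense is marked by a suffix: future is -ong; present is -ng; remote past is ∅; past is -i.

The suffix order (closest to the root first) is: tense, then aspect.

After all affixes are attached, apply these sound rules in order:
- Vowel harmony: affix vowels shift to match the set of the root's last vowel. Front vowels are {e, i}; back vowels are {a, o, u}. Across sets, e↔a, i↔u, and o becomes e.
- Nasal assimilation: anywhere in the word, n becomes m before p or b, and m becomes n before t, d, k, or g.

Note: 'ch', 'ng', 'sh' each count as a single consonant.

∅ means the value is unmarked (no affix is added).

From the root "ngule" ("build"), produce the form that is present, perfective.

ngulenget

Attach tense present -ng → nguleng.
Attach aspect perfective -ot → ngulengot.
Apply vowel harmony: ngulengot → ngulenget.
Nasal assimilation: no change.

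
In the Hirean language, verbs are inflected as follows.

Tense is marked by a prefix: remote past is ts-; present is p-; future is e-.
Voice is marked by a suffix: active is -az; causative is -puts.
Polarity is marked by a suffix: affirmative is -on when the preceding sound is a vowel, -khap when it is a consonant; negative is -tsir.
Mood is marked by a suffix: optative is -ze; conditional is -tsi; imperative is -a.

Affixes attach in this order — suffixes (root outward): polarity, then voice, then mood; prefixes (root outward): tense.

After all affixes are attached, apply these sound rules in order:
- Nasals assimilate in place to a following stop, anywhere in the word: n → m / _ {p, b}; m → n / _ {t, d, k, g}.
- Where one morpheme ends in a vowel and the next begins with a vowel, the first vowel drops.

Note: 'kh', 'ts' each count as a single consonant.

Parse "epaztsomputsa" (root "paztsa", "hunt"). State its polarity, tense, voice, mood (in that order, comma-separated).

Segment: e-paztsa-on-puts-a.
polarity: -on/khap → affirmative.
tense: e- → future.
voice: -puts → causative.
mood: -a → imperative.

affirmative, future, causative, imperative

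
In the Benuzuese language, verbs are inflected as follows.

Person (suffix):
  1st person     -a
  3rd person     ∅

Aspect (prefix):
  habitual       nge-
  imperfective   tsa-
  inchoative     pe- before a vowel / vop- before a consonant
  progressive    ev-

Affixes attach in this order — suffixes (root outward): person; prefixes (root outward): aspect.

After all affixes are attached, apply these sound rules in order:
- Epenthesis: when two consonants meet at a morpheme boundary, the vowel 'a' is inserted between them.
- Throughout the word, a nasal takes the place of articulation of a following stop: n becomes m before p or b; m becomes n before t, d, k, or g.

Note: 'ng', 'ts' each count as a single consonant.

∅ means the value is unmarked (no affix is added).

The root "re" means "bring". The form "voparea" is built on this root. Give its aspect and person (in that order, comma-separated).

inchoative, 1st person

Segment: vop-re-a.
aspect: pe/vop- → inchoative.
person: -a → 1st person.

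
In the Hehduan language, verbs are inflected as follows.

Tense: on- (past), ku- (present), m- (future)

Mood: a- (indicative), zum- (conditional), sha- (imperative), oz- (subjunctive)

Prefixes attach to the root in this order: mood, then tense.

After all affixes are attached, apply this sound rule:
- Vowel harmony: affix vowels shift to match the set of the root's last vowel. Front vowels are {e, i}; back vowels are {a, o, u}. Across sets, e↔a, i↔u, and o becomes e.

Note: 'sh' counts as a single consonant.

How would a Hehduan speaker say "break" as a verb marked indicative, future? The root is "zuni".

Attach mood indicative a- → azuni.
Attach tense future m- → mazuni.
Apply vowel harmony: mazuni → mezuni.

mezuni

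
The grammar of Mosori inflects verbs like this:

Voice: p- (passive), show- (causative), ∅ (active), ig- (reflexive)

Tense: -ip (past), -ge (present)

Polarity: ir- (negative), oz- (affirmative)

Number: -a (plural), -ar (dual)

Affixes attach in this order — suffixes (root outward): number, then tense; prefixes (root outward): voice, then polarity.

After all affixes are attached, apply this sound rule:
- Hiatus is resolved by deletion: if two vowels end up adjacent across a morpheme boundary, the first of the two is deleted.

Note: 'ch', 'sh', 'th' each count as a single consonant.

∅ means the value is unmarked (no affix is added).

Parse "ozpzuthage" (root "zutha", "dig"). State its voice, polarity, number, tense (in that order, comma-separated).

passive, affirmative, plural, present

Segment: oz-p-zutha-a-ge.
voice: p- → passive.
polarity: oz- → affirmative.
number: -a → plural.
tense: -ge → present.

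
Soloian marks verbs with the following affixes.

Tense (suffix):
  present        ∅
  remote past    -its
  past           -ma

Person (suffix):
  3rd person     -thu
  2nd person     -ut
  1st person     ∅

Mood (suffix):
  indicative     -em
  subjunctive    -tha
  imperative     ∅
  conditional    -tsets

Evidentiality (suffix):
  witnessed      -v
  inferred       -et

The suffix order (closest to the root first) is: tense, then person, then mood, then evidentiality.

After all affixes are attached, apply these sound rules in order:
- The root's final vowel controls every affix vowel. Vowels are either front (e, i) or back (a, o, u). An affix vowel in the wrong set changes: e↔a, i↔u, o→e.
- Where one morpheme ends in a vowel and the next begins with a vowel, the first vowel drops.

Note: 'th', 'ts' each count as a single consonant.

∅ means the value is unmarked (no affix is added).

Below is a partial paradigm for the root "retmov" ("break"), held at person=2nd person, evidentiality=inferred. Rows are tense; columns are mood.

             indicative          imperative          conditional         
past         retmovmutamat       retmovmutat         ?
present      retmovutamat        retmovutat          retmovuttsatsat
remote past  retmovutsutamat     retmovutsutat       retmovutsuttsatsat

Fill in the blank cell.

Attach tense past -ma → retmovma.
Attach person 2nd person -ut → retmovmaut.
Attach mood conditional -tsets → retmovmauttsets.
Attach evidentiality inferred -et → retmovmauttsetset.
Apply vowel harmony: retmovmauttsetset → retmovmauttsatsat.
Apply vowel deletion: retmovmauttsatsat → retmovmuttsatsat.

retmovmuttsatsat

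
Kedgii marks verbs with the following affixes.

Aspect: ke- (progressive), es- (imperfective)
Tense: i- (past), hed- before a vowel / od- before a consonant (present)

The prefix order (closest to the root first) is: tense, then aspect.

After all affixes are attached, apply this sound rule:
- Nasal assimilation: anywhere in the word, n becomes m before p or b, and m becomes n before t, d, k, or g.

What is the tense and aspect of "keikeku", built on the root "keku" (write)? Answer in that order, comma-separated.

Segment: ke-i-keku.
tense: i- → past.
aspect: ke- → progressive.

past, progressive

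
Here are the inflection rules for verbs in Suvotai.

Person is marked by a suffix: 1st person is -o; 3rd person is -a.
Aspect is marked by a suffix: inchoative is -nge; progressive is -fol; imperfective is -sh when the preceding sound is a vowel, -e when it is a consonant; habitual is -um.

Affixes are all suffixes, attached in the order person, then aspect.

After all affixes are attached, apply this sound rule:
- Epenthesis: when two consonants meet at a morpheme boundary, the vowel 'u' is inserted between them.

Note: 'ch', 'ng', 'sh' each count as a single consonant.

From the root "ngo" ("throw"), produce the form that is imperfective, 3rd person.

ngoash

Attach person 3rd person -a → ngoa.
Attach aspect imperfective -sh (after vowel 'a') → ngoash.
Epenthesis: no change.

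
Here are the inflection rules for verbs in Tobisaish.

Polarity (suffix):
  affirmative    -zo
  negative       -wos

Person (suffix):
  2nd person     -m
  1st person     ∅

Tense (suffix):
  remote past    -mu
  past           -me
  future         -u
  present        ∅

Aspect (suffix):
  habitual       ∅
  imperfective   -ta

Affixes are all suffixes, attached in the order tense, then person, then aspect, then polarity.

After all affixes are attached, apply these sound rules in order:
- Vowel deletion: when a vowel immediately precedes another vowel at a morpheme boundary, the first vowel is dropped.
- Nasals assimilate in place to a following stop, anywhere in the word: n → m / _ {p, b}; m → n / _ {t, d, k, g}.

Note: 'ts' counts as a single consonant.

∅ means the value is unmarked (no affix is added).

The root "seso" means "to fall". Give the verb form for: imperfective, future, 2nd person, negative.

Attach tense future -u → sesou.
Attach person 2nd person -m → sesoum.
Attach aspect imperfective -ta → sesoumta.
Attach polarity negative -wos → sesoumtawos.
Apply vowel deletion: sesoumtawos → sesumtawos.
Apply nasal assimilation: sesumtawos → sesuntawos.

sesuntawos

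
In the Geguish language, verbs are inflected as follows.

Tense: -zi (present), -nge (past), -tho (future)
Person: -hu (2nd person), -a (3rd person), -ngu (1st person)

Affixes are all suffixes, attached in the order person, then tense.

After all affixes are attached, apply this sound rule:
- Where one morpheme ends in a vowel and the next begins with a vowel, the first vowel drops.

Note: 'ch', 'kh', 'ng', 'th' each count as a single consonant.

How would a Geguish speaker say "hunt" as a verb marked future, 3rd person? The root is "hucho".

huchatho

Attach person 3rd person -a → huchoa.
Attach tense future -tho → huchoatho.
Apply vowel deletion: huchoatho → huchatho.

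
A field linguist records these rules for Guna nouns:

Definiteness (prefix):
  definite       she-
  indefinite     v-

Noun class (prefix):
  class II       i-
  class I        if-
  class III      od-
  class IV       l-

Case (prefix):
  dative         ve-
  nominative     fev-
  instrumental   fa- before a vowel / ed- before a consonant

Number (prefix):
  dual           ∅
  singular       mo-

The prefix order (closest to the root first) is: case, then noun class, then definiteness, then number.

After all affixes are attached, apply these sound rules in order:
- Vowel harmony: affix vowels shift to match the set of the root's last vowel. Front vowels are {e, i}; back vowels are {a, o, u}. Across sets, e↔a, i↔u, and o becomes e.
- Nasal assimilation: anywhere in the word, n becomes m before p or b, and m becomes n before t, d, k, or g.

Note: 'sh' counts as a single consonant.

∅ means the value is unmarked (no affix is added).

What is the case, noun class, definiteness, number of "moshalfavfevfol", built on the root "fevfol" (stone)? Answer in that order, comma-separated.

nominative, class IV, definite, singular

Segment: mo-she-l-fev-fevfol.
case: fev- → nominative.
noun class: l- → class IV.
definiteness: she- → definite.
number: mo- → singular.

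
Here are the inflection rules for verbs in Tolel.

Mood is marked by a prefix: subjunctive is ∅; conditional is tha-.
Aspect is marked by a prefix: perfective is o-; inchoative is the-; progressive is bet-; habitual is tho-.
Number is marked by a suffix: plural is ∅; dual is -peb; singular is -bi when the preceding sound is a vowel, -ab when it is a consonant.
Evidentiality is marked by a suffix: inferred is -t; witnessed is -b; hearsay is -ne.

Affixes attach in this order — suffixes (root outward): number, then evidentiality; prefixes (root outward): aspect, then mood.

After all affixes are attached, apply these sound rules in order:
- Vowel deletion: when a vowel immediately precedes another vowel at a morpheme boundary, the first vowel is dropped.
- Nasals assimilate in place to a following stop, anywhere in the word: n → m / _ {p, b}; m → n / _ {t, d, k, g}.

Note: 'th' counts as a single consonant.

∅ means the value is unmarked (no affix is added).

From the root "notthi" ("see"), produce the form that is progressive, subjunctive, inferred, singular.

betnotthibit

Attach number singular -bi (after vowel 'i') → notthibi.
Attach evidentiality inferred -t → notthibit.
Attach aspect progressive bet- → betnotthibit.
mood = subjunctive: zero marking, form stays betnotthibit.
Vowel deletion: no change.
Nasal assimilation: no change.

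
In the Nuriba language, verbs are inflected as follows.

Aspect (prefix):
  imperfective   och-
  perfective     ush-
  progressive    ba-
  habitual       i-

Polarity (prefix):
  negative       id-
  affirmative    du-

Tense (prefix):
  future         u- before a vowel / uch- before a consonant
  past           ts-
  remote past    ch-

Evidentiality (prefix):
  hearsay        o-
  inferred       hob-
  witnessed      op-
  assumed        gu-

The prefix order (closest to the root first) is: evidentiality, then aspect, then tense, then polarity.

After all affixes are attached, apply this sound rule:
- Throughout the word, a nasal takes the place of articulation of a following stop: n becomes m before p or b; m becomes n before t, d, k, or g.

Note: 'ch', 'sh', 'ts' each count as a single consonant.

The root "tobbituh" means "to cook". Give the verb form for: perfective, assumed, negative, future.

Attach evidentiality assumed gu- → gutobbituh.
Attach aspect perfective ush- → ushgutobbituh.
Attach tense future u- (before vowel 'u') → uushgutobbituh.
Attach polarity negative id- → iduushgutobbituh.
Nasal assimilation: no change.

iduushgutobbituh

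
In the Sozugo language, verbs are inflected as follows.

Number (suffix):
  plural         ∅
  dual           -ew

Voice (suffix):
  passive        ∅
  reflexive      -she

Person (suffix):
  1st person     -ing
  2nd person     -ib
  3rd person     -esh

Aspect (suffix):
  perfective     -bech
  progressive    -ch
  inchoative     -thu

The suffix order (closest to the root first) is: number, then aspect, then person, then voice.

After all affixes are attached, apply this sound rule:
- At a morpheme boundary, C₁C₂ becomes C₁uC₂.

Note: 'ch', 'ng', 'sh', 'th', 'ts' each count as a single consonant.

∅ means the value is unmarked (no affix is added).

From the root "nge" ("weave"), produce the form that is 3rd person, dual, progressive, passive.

Attach number dual -ew → ngeew.
Attach aspect progressive -ch → ngeewch.
Attach person 3rd person -esh → ngeewchesh.
voice = passive: zero marking, form stays ngeewchesh.
Apply epenthesis: ngeewchesh → ngeewuchesh.

ngeewuchesh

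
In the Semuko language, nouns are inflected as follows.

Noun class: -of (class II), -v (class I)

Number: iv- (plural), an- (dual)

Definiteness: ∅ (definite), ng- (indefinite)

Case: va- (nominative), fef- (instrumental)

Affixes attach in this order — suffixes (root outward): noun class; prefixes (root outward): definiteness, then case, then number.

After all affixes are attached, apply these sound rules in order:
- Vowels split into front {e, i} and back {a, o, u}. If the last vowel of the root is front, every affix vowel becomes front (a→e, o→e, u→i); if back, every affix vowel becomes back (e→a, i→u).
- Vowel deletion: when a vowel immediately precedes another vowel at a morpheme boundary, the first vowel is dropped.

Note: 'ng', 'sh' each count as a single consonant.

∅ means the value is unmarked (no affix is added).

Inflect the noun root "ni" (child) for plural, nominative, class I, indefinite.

ivvengniv

Attach definiteness indefinite ng- → ngni.
Attach case nominative va- → vangni.
Attach number plural iv- → ivvangni.
Attach noun class class I -v → ivvangniv.
Apply vowel harmony: ivvangniv → ivvengniv.
Vowel deletion: no change.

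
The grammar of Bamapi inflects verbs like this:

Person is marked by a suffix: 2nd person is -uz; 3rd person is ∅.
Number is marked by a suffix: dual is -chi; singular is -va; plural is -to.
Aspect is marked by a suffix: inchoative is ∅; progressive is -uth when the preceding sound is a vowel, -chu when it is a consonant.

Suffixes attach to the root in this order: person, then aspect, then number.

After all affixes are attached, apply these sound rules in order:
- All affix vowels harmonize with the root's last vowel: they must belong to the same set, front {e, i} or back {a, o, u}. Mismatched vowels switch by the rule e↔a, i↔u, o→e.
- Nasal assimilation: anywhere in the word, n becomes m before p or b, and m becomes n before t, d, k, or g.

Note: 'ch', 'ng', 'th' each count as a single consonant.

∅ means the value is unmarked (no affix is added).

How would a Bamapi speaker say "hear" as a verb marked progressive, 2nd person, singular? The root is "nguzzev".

Attach person 2nd person -uz → nguzzevuz.
Attach aspect progressive -chu (after consonant 'z') → nguzzevuzchu.
Attach number singular -va → nguzzevuzchuva.
Apply vowel harmony: nguzzevuzchuva → nguzzevizchive.
Nasal assimilation: no change.

nguzzevizchive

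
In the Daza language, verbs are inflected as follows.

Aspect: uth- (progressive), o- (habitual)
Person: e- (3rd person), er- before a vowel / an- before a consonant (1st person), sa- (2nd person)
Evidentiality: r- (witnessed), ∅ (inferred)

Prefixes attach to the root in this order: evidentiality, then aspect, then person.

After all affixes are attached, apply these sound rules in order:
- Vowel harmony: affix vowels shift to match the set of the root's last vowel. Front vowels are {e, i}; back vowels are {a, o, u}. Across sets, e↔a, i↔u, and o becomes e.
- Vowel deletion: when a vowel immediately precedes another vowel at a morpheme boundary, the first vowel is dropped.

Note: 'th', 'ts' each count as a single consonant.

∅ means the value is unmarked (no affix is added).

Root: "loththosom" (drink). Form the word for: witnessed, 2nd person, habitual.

Attach evidentiality witnessed r- → rloththosom.
Attach aspect habitual o- → orloththosom.
Attach person 2nd person sa- → saorloththosom.
Vowel harmony: no change.
Apply vowel deletion: saorloththosom → sorloththosom.

sorloththosom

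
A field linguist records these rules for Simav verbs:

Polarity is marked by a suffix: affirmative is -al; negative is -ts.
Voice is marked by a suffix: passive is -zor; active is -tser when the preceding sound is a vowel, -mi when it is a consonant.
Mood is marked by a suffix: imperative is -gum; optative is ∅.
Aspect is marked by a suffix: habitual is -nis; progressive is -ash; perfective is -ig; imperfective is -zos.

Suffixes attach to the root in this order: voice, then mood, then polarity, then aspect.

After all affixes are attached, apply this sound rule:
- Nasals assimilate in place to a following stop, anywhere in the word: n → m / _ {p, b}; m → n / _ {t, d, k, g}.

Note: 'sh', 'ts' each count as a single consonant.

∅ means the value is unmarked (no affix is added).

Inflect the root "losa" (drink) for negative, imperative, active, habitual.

Attach voice active -tser (after vowel 'a') → losatser.
Attach mood imperative -gum → losatsergum.
Attach polarity negative -ts → losatsergumts.
Attach aspect habitual -nis → losatsergumtsnis.
Nasal assimilation: no change.

losatsergumtsnis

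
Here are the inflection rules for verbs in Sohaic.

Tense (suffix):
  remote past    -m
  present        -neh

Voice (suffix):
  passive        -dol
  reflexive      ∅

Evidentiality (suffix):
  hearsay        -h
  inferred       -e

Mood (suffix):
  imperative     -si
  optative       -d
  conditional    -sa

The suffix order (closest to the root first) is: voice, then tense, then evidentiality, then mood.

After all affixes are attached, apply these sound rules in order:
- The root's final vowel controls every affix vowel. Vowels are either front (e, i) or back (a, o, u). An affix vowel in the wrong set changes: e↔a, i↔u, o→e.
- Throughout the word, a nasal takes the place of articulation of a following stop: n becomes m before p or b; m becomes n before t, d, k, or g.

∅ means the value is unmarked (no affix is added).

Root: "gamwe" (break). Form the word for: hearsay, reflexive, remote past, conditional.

voice = reflexive: zero marking, form stays gamwe.
Attach tense remote past -m → gamwem.
Attach evidentiality hearsay -h → gamwemh.
Attach mood conditional -sa → gamwemhsa.
Apply vowel harmony: gamwemhsa → gamwemhse.
Nasal assimilation: no change.

gamwemhse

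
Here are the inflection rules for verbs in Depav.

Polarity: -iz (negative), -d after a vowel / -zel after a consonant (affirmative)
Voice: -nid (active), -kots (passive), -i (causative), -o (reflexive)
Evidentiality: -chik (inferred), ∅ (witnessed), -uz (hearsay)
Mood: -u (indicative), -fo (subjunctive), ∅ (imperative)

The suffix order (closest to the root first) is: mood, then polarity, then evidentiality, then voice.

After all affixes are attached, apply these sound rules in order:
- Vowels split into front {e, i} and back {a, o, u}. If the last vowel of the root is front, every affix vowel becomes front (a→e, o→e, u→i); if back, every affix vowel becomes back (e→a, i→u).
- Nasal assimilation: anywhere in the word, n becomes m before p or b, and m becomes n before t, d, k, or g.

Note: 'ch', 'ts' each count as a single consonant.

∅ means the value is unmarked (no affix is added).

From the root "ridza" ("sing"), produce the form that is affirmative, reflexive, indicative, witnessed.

Attach mood indicative -u → ridzau.
Attach polarity affirmative -d (after vowel 'u') → ridzaud.
evidentiality = witnessed: zero marking, form stays ridzaud.
Attach voice reflexive -o → ridzaudo.
Vowel harmony: no change.
Nasal assimilation: no change.

ridzaudo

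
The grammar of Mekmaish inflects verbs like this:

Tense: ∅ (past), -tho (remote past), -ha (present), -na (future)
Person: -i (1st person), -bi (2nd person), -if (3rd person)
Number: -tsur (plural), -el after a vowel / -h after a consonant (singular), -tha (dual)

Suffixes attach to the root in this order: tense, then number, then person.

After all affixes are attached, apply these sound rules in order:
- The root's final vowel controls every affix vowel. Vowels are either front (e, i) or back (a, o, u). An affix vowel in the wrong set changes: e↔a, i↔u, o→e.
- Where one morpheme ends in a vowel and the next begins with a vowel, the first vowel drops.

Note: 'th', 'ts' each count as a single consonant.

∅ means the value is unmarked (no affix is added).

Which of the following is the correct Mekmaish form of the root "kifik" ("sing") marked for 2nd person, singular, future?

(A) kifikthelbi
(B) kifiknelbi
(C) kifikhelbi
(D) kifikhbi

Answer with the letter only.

B

Attach tense future -na → kifikna.
Attach number singular -el (after vowel 'a') → kifiknael.
Attach person 2nd person -bi → kifiknaelbi.
Apply vowel harmony: kifiknaelbi → kifikneelbi.
Apply vowel deletion: kifikneelbi → kifiknelbi.
So the correct form is kifiknelbi, option (B).
(D) kifikhbi is wrong: it uses past instead of future for tense.
(A) kifikthelbi is wrong: it uses remote past instead of future for tense.
(C) kifikhelbi is wrong: it uses present instead of future for tense.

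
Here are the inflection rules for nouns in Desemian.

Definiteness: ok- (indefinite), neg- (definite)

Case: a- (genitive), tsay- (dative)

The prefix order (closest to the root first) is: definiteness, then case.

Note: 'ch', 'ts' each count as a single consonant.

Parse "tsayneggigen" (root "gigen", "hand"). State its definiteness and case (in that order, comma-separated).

Segment: tsay-neg-gigen.
definiteness: neg- → definite.
case: tsay- → dative.

definite, dative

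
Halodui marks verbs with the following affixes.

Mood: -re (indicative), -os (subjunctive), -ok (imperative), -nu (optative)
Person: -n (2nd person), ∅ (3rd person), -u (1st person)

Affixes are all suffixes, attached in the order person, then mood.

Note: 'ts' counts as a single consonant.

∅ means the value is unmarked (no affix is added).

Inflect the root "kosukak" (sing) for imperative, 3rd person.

person = 3rd person: zero marking, form stays kosukak.
Attach mood imperative -ok → kosukakok.

kosukakok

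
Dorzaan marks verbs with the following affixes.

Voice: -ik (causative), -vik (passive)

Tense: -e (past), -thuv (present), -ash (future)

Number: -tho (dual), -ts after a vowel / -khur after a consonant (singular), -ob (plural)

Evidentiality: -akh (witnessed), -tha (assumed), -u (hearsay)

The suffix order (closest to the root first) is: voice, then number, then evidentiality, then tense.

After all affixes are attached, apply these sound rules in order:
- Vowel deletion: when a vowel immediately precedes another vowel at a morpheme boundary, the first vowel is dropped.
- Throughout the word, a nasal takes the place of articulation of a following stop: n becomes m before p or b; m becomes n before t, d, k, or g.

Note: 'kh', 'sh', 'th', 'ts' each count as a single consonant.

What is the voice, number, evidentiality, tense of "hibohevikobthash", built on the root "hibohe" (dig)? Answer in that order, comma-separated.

Segment: hibohe-vik-ob-tha-ash.
voice: -vik → passive.
number: -ob → plural.
evidentiality: -tha → assumed.
tense: -ash → future.

passive, plural, assumed, future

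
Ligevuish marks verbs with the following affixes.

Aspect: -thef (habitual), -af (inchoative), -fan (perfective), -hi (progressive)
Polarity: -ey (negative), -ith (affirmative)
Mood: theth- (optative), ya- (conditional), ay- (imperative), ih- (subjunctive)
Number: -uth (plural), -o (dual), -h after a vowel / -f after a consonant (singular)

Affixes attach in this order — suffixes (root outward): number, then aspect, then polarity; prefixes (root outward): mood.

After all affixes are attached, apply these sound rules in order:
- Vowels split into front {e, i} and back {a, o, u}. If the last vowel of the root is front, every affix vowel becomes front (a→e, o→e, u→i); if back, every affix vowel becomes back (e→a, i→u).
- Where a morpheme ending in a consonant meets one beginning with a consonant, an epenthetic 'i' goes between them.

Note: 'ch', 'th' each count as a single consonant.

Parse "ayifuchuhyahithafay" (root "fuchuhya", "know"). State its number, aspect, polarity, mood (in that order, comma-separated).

singular, habitual, negative, imperative

Segment: ay-fuchuhya-h-thef-ey.
number: -h/f → singular.
aspect: -thef → habitual.
polarity: -ey → negative.
mood: ay- → imperative.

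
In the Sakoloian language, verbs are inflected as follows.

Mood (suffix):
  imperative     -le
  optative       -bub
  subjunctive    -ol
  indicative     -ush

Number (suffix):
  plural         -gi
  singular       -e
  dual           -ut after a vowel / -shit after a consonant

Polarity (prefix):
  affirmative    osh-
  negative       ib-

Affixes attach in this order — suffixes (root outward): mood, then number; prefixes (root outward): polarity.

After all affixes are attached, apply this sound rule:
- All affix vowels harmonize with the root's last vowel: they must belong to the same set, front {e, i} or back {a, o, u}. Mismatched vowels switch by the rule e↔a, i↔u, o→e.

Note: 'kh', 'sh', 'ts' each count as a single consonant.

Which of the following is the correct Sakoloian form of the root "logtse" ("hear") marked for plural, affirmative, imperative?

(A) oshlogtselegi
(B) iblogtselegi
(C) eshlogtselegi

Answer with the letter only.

Attach mood imperative -le → logtsele.
Attach polarity affirmative osh- → oshlogtsele.
Attach number plural -gi → oshlogtselegi.
Apply vowel harmony: oshlogtselegi → eshlogtselegi.
So the correct form is eshlogtselegi, option (C).
(A) oshlogtselegi is wrong: it fails to apply the sound rule(s).
(B) iblogtselegi is wrong: it uses negative instead of affirmative for polarity.

C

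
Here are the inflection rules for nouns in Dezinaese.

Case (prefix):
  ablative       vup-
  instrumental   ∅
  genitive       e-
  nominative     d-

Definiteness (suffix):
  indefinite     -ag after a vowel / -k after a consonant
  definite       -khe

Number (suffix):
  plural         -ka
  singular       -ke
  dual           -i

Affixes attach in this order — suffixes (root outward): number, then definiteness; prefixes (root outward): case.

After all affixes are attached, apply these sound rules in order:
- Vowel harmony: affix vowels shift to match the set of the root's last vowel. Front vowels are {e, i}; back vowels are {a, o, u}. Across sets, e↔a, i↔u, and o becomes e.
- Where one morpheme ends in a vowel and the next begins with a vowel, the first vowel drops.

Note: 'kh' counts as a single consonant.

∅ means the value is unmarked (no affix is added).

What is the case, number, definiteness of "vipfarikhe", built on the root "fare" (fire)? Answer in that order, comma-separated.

ablative, dual, definite

Segment: vup-fare-i-khe.
case: vup- → ablative.
number: -i → dual.
definiteness: -khe → definite.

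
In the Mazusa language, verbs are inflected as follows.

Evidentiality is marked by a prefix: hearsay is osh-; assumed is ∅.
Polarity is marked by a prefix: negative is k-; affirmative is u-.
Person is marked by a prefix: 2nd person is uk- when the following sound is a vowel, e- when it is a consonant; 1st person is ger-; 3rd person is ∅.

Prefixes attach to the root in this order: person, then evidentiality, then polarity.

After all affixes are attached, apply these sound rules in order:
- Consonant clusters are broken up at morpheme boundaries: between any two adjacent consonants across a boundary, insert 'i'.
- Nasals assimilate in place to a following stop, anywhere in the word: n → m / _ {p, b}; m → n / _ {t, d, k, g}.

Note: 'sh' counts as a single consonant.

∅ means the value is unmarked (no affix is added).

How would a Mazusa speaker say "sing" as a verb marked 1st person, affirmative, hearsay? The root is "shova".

Attach person 1st person ger- → gershova.
Attach evidentiality hearsay osh- → oshgershova.
Attach polarity affirmative u- → uoshgershova.
Apply epenthesis: uoshgershova → uoshigerishova.
Nasal assimilation: no change.

uoshigerishova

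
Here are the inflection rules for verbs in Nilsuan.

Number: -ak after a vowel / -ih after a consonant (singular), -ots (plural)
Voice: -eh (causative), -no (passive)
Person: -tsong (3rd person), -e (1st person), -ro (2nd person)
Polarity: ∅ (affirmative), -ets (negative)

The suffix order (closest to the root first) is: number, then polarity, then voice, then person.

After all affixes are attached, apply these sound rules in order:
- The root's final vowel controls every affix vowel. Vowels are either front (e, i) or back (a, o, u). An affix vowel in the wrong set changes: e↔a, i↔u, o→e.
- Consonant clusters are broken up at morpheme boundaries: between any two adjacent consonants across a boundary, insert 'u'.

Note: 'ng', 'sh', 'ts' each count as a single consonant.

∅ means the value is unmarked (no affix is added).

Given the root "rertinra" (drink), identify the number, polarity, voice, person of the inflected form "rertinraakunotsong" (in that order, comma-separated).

singular, affirmative, passive, 3rd person

Segment: rertinra-ak-no-tsong.
number: -ak/ih → singular.
polarity: ∅ → affirmative.
voice: -no → passive.
person: -tsong → 3rd person.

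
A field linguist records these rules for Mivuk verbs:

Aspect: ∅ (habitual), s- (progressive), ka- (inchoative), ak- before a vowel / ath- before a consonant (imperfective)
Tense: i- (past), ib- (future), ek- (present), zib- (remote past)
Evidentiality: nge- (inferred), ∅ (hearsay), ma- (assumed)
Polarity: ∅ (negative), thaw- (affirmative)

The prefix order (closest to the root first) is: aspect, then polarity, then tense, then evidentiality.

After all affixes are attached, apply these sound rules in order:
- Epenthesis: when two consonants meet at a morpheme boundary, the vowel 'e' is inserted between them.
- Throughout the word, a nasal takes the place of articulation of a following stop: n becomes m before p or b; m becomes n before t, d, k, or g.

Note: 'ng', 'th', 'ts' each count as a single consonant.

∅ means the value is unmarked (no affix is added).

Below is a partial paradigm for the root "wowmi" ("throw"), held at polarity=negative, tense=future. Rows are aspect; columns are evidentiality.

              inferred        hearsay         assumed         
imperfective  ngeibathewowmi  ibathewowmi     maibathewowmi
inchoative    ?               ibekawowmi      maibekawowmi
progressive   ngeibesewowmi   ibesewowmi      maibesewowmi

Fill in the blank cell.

Attach aspect inchoative ka- → kawowmi.
polarity = negative: zero marking, form stays kawowmi.
Attach tense future ib- → ibkawowmi.
Attach evidentiality inferred nge- → ngeibkawowmi.
Apply epenthesis: ngeibkawowmi → ngeibekawowmi.
Nasal assimilation: no change.

ngeibekawowmi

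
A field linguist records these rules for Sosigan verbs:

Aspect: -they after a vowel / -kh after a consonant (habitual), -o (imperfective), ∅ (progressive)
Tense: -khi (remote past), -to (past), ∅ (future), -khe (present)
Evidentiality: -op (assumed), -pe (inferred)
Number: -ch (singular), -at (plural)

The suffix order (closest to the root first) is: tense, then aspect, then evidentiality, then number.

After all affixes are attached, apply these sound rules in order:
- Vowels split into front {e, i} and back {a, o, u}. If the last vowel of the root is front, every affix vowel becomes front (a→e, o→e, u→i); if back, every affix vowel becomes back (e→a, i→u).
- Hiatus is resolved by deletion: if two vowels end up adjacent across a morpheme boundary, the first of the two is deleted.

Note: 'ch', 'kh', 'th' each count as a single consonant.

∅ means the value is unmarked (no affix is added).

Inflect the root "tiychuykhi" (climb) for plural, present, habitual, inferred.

Attach tense present -khe → tiychuykhikhe.
Attach aspect habitual -they (after vowel 'e') → tiychuykhikhethey.
Attach evidentiality inferred -pe → tiychuykhikhetheype.
Attach number plural -at → tiychuykhikhetheypeat.
Apply vowel harmony: tiychuykhikhetheypeat → tiychuykhikhetheypeet.
Apply vowel deletion: tiychuykhikhetheypeet → tiychuykhikhetheypet.

tiychuykhikhetheypet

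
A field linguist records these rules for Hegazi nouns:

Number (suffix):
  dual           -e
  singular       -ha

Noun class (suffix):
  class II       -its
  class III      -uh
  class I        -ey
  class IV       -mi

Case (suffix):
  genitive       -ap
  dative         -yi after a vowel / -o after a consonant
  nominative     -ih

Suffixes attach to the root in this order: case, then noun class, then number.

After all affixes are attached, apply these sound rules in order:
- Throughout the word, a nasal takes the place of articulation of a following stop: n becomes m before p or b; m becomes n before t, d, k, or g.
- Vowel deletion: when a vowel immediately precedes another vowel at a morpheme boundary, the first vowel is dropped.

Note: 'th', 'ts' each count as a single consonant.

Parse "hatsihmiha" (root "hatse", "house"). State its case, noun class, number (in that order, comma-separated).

Segment: hatse-ih-mi-ha.
case: -ih → nominative.
noun class: -mi → class IV.
number: -ha → singular.

nominative, class IV, singular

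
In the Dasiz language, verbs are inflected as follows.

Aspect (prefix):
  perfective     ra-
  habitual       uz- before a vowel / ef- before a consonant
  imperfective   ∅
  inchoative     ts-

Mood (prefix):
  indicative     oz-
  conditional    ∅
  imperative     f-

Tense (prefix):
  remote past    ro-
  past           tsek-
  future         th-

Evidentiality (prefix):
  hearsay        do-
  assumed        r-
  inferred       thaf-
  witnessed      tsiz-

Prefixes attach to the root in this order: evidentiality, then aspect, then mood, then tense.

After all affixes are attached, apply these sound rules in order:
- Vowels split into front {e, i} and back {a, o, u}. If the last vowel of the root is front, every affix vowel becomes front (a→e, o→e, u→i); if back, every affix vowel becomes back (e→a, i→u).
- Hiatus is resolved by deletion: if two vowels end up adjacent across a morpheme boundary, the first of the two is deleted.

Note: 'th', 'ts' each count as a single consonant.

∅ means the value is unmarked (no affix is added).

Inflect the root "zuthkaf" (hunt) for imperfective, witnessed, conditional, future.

thtsuzzuthkaf

Attach evidentiality witnessed tsiz- → tsizzuthkaf.
aspect = imperfective: zero marking, form stays tsizzuthkaf.
mood = conditional: zero marking, form stays tsizzuthkaf.
Attach tense future th- → thtsizzuthkaf.
Apply vowel harmony: thtsizzuthkaf → thtsuzzuthkaf.
Vowel deletion: no change.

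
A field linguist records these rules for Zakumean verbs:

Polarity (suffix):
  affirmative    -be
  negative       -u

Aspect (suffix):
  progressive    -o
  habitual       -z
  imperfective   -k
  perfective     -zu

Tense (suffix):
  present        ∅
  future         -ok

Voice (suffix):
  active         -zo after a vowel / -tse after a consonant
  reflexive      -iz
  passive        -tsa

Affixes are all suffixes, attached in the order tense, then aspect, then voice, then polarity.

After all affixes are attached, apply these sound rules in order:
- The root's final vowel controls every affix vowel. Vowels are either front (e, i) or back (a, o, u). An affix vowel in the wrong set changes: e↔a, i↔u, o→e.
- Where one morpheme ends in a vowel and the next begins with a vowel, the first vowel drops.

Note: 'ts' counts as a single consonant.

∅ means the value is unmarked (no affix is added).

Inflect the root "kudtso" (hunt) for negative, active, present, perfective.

tense = present: zero marking, form stays kudtso.
Attach aspect perfective -zu → kudtsozu.
Attach voice active -zo (after vowel 'u') → kudtsozuzo.
Attach polarity negative -u → kudtsozuzou.
Vowel harmony: no change.
Apply vowel deletion: kudtsozuzou → kudtsozuzu.

kudtsozuzu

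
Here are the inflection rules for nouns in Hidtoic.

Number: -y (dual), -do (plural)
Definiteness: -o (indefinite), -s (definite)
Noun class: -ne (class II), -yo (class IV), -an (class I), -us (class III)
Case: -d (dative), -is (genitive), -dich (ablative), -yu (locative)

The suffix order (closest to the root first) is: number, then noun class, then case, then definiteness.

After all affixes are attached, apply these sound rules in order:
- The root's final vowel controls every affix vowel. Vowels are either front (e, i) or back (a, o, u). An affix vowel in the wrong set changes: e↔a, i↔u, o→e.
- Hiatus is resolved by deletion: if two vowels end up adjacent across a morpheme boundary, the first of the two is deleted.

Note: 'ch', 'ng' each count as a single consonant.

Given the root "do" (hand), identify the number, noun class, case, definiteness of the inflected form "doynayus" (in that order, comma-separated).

Segment: do-y-ne-yu-s.
number: -y → dual.
noun class: -ne → class II.
case: -yu → locative.
definiteness: -s → definite.

dual, class II, locative, definite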